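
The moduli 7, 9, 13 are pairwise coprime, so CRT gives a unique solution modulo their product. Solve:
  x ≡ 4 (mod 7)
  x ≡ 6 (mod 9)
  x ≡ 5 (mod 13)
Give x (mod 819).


Moduli 7, 9, 13 are pairwise coprime; by CRT there is a unique solution modulo M = 7 · 9 · 13 = 819.
Solve pairwise, accumulating the modulus:
  Start with x ≡ 4 (mod 7).
  Combine with x ≡ 6 (mod 9): since gcd(7, 9) = 1, we get a unique residue mod 63.
    Write x = 4 + 7·t and substitute into x ≡ 6 (mod 9): 7·t ≡ 6 − 4 = 2 (mod 9).
    The inverse of 7 mod 9 is 4 (since 7·4 = 28 = 3·9 + 1), so t ≡ 4·2 = 8 ≡ 8 (mod 9).
    Then x = 4 + 7·8 = 60, valid modulo lcm(7, 9) = 63: x ≡ 60 (mod 63).
  Combine with x ≡ 5 (mod 13): since gcd(63, 13) = 1, we get a unique residue mod 819.
    Write x = 60 + 63·t and substitute into x ≡ 5 (mod 13): 63·t ≡ 5 − 60 = -55 (mod 13).
    Reduce coefficients mod 13: 11·t ≡ 10 (mod 13).
    The inverse of 11 mod 13 is 6 (since 11·6 = 66 = 5·13 + 1), so t ≡ 6·10 = 60 ≡ 8 (mod 13).
    Then x = 60 + 63·8 = 564, valid modulo lcm(63, 13) = 819: x ≡ 564 (mod 819).
Verify: 564 mod 7 = 4 ✓, 564 mod 9 = 6 ✓, 564 mod 13 = 5 ✓.

x ≡ 564 (mod 819).


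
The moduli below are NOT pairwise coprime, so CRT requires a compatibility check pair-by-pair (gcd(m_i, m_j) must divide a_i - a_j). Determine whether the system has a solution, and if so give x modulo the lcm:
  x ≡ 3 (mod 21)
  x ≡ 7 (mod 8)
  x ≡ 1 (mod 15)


Moduli 21, 8, 15 are not pairwise coprime, so CRT works modulo lcm(m_i) when all pairwise compatibility conditions hold.
Pairwise compatibility: gcd(m_i, m_j) must divide a_i - a_j for every pair.
Merge one congruence at a time:
  Start: x ≡ 3 (mod 21).
  Combine with x ≡ 7 (mod 8): gcd(21, 8) = 1; 7 - 3 = 4, which IS divisible by 1, so compatible.
    Write x = 3 + 21·t and substitute into x ≡ 7 (mod 8): 21·t ≡ 7 − 3 = 4 (mod 8).
    Reduce coefficients mod 8: 5·t ≡ 4 (mod 8).
    The inverse of 5 mod 8 is 5 (since 5·5 = 25 = 3·8 + 1), so t ≡ 5·4 = 20 ≡ 4 (mod 8).
    Then x = 3 + 21·4 = 87, valid modulo lcm(21, 8) = 168: x ≡ 87 (mod 168).
  Combine with x ≡ 1 (mod 15): gcd(168, 15) = 3, and 1 - 87 = -86 is NOT divisible by 3.
    ⇒ system is inconsistent (no integer solution).

No solution (the system is inconsistent).


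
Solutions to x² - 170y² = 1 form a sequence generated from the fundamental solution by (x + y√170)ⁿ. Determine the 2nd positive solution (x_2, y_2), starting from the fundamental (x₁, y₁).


Step 1: Find the fundamental solution (x₁, y₁) of x² - 170y² = 1.
  Expand √170 as a continued fraction. a₀ = ⌊√170⌋ = 13; iterate m_{k+1} = d_k·a_k − m_k, d_{k+1} = (170 − m_{k+1}²)/d_k, a_{k+1} = ⌊(a₀ + m_{k+1})/d_{k+1}⌋ (starting m₀ = 0, d₀ = 1), with convergents p_k = a_k·p_{k-1} + p_{k-2}, q_k = a_k·q_{k-1} + q_{k-2} (p₋₁ = 1, q₋₁ = 0):
  k = 0: a₀ = 13; p₀/q₀ = 13/1; p₀² − 170·q₀² = 169 − 170 = -1.
  k = 1: m = 13, d = 1, a = ⌊(13 + 13)/1⌋ = 26; p/q = (26·13 + 1)/(26·1 + 0) = 339/26; p² − 170·q² = 114921 − 114920 = 1.
  The first convergent with p² − 170·q² = 1 gives the fundamental solution (x₁, y₁) = (339, 26).
Step 2: Apply the recurrence (x_{n+1}, y_{n+1}) = (x₁x_n + 170y₁y_n, x₁y_n + y₁x_n) repeatedly.
  From (x_1, y_1) = (339, 26): x_2 = 339·339 + 170·26·26 = 229841; y_2 = 339·26 + 26·339 = 17628.
Step 3: Verify x_2² - 170·y_2² = 52826885281 - 52826885280 = 1 (should be 1). ✓

(x_1, y_1) = (339, 26); (x_2, y_2) = (229841, 17628).


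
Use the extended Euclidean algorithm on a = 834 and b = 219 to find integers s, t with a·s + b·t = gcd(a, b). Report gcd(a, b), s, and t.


Euclidean algorithm on (834, 219) — divide until remainder is 0:
  834 = 3 · 219 + 177
  219 = 1 · 177 + 42
  177 = 4 · 42 + 9
  42 = 4 · 9 + 6
  9 = 1 · 6 + 3
  6 = 2 · 3 + 0
gcd(834, 219) = 3.
Track Bezout coefficients alongside the remainders: start with r₀ = 834 = a·1 + b·0 (s = 1, t = 0) and r₁ = 219 = a·0 + b·1 (s = 0, t = 1); each new remainder r_{k+1} = r_{k-1} − q_k·r_k inherits s_{k+1} = s_{k-1} − q_k·s_k, t_{k+1} = t_{k-1} − q_k·t_k, so r_k = a·s_k + b·t_k at every step:
  q = 3: r = 177, s = 1 − 3·0 = 1, t = 0 − 3·1 = -3  (check: 834·1 + 219·(-3) = 177)
  q = 1: r = 42, s = 0 − 1·1 = -1, t = 1 − 1·(-3) = 4  (check: 834·(-1) + 219·4 = 42)
  q = 4: r = 9, s = 1 − 4·(-1) = 5, t = -3 − 4·4 = -19  (check: 834·5 + 219·(-19) = 9)
  q = 4: r = 6, s = -1 − 4·5 = -21, t = 4 − 4·(-19) = 80  (check: 834·(-21) + 219·80 = 6)
  q = 1: r = 3, s = 5 − 1·(-21) = 26, t = -19 − 1·80 = -99  (check: 834·26 + 219·(-99) = 3)
The row with r = 3 (the gcd) gives the Bezout coefficients s = 26, t = -99.
Result: 834 · (26) + 219 · (-99) = 3.

gcd(834, 219) = 3; s = 26, t = -99 (check: 834·26 + 219·(-99) = 3).


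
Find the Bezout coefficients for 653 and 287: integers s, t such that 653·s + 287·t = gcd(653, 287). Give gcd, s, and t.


Euclidean algorithm on (653, 287) — divide until remainder is 0:
  653 = 2 · 287 + 79
  287 = 3 · 79 + 50
  79 = 1 · 50 + 29
  50 = 1 · 29 + 21
  29 = 1 · 21 + 8
  21 = 2 · 8 + 5
  8 = 1 · 5 + 3
  5 = 1 · 3 + 2
  3 = 1 · 2 + 1
  2 = 2 · 1 + 0
gcd(653, 287) = 1.
Track Bezout coefficients alongside the remainders: start with r₀ = 653 = a·1 + b·0 (s = 1, t = 0) and r₁ = 287 = a·0 + b·1 (s = 0, t = 1); each new remainder r_{k+1} = r_{k-1} − q_k·r_k inherits s_{k+1} = s_{k-1} − q_k·s_k, t_{k+1} = t_{k-1} − q_k·t_k, so r_k = a·s_k + b·t_k at every step:
  q = 2: r = 79, s = 1 − 2·0 = 1, t = 0 − 2·1 = -2  (check: 653·1 + 287·(-2) = 79)
  q = 3: r = 50, s = 0 − 3·1 = -3, t = 1 − 3·(-2) = 7  (check: 653·(-3) + 287·7 = 50)
  q = 1: r = 29, s = 1 − 1·(-3) = 4, t = -2 − 1·7 = -9  (check: 653·4 + 287·(-9) = 29)
  q = 1: r = 21, s = -3 − 1·4 = -7, t = 7 − 1·(-9) = 16  (check: 653·(-7) + 287·16 = 21)
  q = 1: r = 8, s = 4 − 1·(-7) = 11, t = -9 − 1·16 = -25  (check: 653·11 + 287·(-25) = 8)
  q = 2: r = 5, s = -7 − 2·11 = -29, t = 16 − 2·(-25) = 66  (check: 653·(-29) + 287·66 = 5)
  q = 1: r = 3, s = 11 − 1·(-29) = 40, t = -25 − 1·66 = -91  (check: 653·40 + 287·(-91) = 3)
  q = 1: r = 2, s = -29 − 1·40 = -69, t = 66 − 1·(-91) = 157  (check: 653·(-69) + 287·157 = 2)
  q = 1: r = 1, s = 40 − 1·(-69) = 109, t = -91 − 1·157 = -248  (check: 653·109 + 287·(-248) = 1)
The row with r = 1 (the gcd) gives the Bezout coefficients s = 109, t = -248.
Result: 653 · (109) + 287 · (-248) = 1.

gcd(653, 287) = 1; s = 109, t = -248 (check: 653·109 + 287·(-248) = 1).


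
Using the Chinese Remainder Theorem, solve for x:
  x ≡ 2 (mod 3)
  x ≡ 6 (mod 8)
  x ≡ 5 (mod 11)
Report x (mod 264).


Moduli 3, 8, 11 are pairwise coprime; by CRT there is a unique solution modulo M = 3 · 8 · 11 = 264.
Solve pairwise, accumulating the modulus:
  Start with x ≡ 2 (mod 3).
  Combine with x ≡ 6 (mod 8): since gcd(3, 8) = 1, we get a unique residue mod 24.
    Write x = 2 + 3·t and substitute into x ≡ 6 (mod 8): 3·t ≡ 6 − 2 = 4 (mod 8).
    The inverse of 3 mod 8 is 3 (since 3·3 = 9 = 1·8 + 1), so t ≡ 3·4 = 12 ≡ 4 (mod 8).
    Then x = 2 + 3·4 = 14, valid modulo lcm(3, 8) = 24: x ≡ 14 (mod 24).
  Combine with x ≡ 5 (mod 11): since gcd(24, 11) = 1, we get a unique residue mod 264.
    Write x = 14 + 24·t and substitute into x ≡ 5 (mod 11): 24·t ≡ 5 − 14 = -9 (mod 11).
    Reduce coefficients mod 11: 2·t ≡ 2 (mod 11).
    The inverse of 2 mod 11 is 6 (since 2·6 = 12 = 1·11 + 1), so t ≡ 6·2 = 12 ≡ 1 (mod 11).
    Then x = 14 + 24·1 = 38, valid modulo lcm(24, 11) = 264: x ≡ 38 (mod 264).
Verify: 38 mod 3 = 2 ✓, 38 mod 8 = 6 ✓, 38 mod 11 = 5 ✓.

x ≡ 38 (mod 264).


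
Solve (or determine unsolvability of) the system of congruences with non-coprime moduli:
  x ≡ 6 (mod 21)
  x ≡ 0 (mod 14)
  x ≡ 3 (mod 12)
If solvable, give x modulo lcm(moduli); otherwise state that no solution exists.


Moduli 21, 14, 12 are not pairwise coprime, so CRT works modulo lcm(m_i) when all pairwise compatibility conditions hold.
Pairwise compatibility: gcd(m_i, m_j) must divide a_i - a_j for every pair.
Merge one congruence at a time:
  Start: x ≡ 6 (mod 21).
  Combine with x ≡ 0 (mod 14): gcd(21, 14) = 7, and 0 - 6 = -6 is NOT divisible by 7.
    ⇒ system is inconsistent (no integer solution).

No solution (the system is inconsistent).


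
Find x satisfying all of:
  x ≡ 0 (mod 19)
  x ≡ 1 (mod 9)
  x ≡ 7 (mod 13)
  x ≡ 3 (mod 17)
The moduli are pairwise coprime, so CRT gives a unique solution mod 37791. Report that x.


Product of moduli M = 19 · 9 · 13 · 17 = 37791.
Merge one congruence at a time:
  Start: x ≡ 0 (mod 19).
  Combine with x ≡ 1 (mod 9); new modulus lcm = 171.
    Write x = 0 + 19·t and substitute into x ≡ 1 (mod 9): 19·t ≡ 1 − 0 = 1 (mod 9).
    Reduce coefficients mod 9: 1·t ≡ 1 (mod 9).
    So t ≡ 1 (mod 9).
    Then x = 0 + 19·1 = 19, valid modulo lcm(19, 9) = 171: x ≡ 19 (mod 171).
  Combine with x ≡ 7 (mod 13); new modulus lcm = 2223.
    Write x = 19 + 171·t and substitute into x ≡ 7 (mod 13): 171·t ≡ 7 − 19 = -12 (mod 13).
    Reduce coefficients mod 13: 2·t ≡ 1 (mod 13).
    The inverse of 2 mod 13 is 7 (since 2·7 = 14 = 1·13 + 1), so t ≡ 7·1 = 7 ≡ 7 (mod 13).
    Then x = 19 + 171·7 = 1216, valid modulo lcm(171, 13) = 2223: x ≡ 1216 (mod 2223).
  Combine with x ≡ 3 (mod 17); new modulus lcm = 37791.
    Write x = 1216 + 2223·t and substitute into x ≡ 3 (mod 17): 2223·t ≡ 3 − 1216 = -1213 (mod 17).
    Reduce coefficients mod 17: 13·t ≡ 11 (mod 17).
    The inverse of 13 mod 17 is 4 (since 13·4 = 52 = 3·17 + 1), so t ≡ 4·11 = 44 ≡ 10 (mod 17).
    Then x = 1216 + 2223·10 = 23446, valid modulo lcm(2223, 17) = 37791: x ≡ 23446 (mod 37791).
Verify against each original: 23446 mod 19 = 0, 23446 mod 9 = 1, 23446 mod 13 = 7, 23446 mod 17 = 3.

x ≡ 23446 (mod 37791).


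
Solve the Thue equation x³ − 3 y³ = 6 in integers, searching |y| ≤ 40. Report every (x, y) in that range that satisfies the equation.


The equation is x³ - 3y³ = 6. For fixed y, x³ = 3·y³ + 6, so a solution requires the RHS to be a perfect cube.
Strategy: iterate y from -40 to 40, compute RHS = 3·y³ + 6, and check whether it is a (positive or negative) perfect cube.
Check small values of y:
  y = 0: RHS = 6 is not a perfect cube.
  y = 1: RHS = 9 is not a perfect cube.
  y = -1: RHS = 3 is not a perfect cube.
  y = 2: RHS = 30 is not a perfect cube.
  y = -2: RHS = -18 is not a perfect cube.
  y = 3: RHS = 87 is not a perfect cube.
  y = -3: RHS = -75 is not a perfect cube.
Continuing the search up to |y| = 40 finds no solutions either.
No (x, y) in the scanned range satisfies the equation.

No integer solutions with |y| ≤ 40.


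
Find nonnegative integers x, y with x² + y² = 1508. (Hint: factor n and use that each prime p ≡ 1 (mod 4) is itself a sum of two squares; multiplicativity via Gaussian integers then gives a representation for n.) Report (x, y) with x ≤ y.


Step 1: Factor n = 1508 = 2^2 · 13 · 29.
Step 2: Check the mod-4 condition on each prime factor: 2 = 2 (special); 13 ≡ 1 (mod 4), exponent 1; 29 ≡ 1 (mod 4), exponent 1.
All primes ≡ 3 (mod 4) appear to even exponent (or don't appear), so by the two-squares theorem n IS expressible as a sum of two squares.
Step 3: Build a representation. Group n = k² · m with k = 2 and m = 13 · 29 = 377 (a product of primes ≡ 1 (mod 4)); a representation of m scales to one of n via (k·x)² + (k·y)² = k²(x² + y²). Each prime p ≡ 1 (mod 4) is itself a sum of two squares; find a² by testing p − a² for a perfect square:
  13: 13 − 1² = 12, 13 − 2² = 9 = 3² ⇒ 13 = 2² + 3².
  29: 29 − 1² = 28, 29 − 2² = 25 = 5² ⇒ 29 = 2² + 5².
  Combine using the Brahmagupta–Fibonacci identity (a² + b²)(c² + d²) = (ac − bd)² + (ad + bc)² = (ac + bd)² + (ad − bc)²:
  13 · 29 = 377: from (2² + 3²)(2² + 5²), take (2·2 − 3·5, 2·5 + 3·2) = (4 − 15, 10 + 6) = (-11, 16); dropping signs (only squares matter) gives (11, 16); check 11² + 16² = 121 + 256 = 377 ✓.
  Scale by k = 2: (2·11, 2·16) = (22, 32).
Step 4: Order so x ≤ y and verify: 22² + 32² = 484 + 1024 = 1508 = n. ✓

n = 1508 = 22² + 32² (one valid representation with x ≤ y).


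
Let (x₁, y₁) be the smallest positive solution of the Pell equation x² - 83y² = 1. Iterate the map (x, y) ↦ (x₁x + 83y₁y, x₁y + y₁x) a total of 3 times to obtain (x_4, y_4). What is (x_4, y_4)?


Step 1: Find the fundamental solution (x₁, y₁) of x² - 83y² = 1.
  Expand √83 as a continued fraction. a₀ = ⌊√83⌋ = 9; iterate m_{k+1} = d_k·a_k − m_k, d_{k+1} = (83 − m_{k+1}²)/d_k, a_{k+1} = ⌊(a₀ + m_{k+1})/d_{k+1}⌋ (starting m₀ = 0, d₀ = 1), with convergents p_k = a_k·p_{k-1} + p_{k-2}, q_k = a_k·q_{k-1} + q_{k-2} (p₋₁ = 1, q₋₁ = 0):
  k = 0: a₀ = 9; p₀/q₀ = 9/1; p₀² − 83·q₀² = 81 − 83 = -2.
  k = 1: m = 9, d = 2, a = ⌊(9 + 9)/2⌋ = 9; p/q = (9·9 + 1)/(9·1 + 0) = 82/9; p² − 83·q² = 6724 − 6723 = 1.
  The first convergent with p² − 83·q² = 1 gives the fundamental solution (x₁, y₁) = (82, 9).
Step 2: Apply the recurrence (x_{n+1}, y_{n+1}) = (x₁x_n + 83y₁y_n, x₁y_n + y₁x_n) repeatedly.
  From (x_1, y_1) = (82, 9): x_2 = 82·82 + 83·9·9 = 13447; y_2 = 82·9 + 9·82 = 1476.
  From (x_2, y_2) = (13447, 1476): x_3 = 82·13447 + 83·9·1476 = 2205226; y_3 = 82·1476 + 9·13447 = 242055.
  From (x_3, y_3) = (2205226, 242055): x_4 = 82·2205226 + 83·9·242055 = 361643617; y_4 = 82·242055 + 9·2205226 = 39695544.
Step 3: Verify x_4² - 83·y_4² = 130786105716842689 - 130786105716842688 = 1 (should be 1). ✓

(x_1, y_1) = (82, 9); (x_4, y_4) = (361643617, 39695544).


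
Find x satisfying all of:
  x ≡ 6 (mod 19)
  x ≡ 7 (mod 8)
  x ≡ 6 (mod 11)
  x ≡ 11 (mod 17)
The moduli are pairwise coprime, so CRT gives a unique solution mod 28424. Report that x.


Product of moduli M = 19 · 8 · 11 · 17 = 28424.
Merge one congruence at a time:
  Start: x ≡ 6 (mod 19).
  Combine with x ≡ 7 (mod 8); new modulus lcm = 152.
    Write x = 6 + 19·t and substitute into x ≡ 7 (mod 8): 19·t ≡ 7 − 6 = 1 (mod 8).
    Reduce coefficients mod 8: 3·t ≡ 1 (mod 8).
    The inverse of 3 mod 8 is 3 (since 3·3 = 9 = 1·8 + 1), so t ≡ 3·1 = 3 ≡ 3 (mod 8).
    Then x = 6 + 19·3 = 63, valid modulo lcm(19, 8) = 152: x ≡ 63 (mod 152).
  Combine with x ≡ 6 (mod 11); new modulus lcm = 1672.
    Write x = 63 + 152·t and substitute into x ≡ 6 (mod 11): 152·t ≡ 6 − 63 = -57 (mod 11).
    Reduce coefficients mod 11: 9·t ≡ 9 (mod 11).
    The inverse of 9 mod 11 is 5 (since 9·5 = 45 = 4·11 + 1), so t ≡ 5·9 = 45 ≡ 1 (mod 11).
    Then x = 63 + 152·1 = 215, valid modulo lcm(152, 11) = 1672: x ≡ 215 (mod 1672).
  Combine with x ≡ 11 (mod 17); new modulus lcm = 28424.
    Write x = 215 + 1672·t and substitute into x ≡ 11 (mod 17): 1672·t ≡ 11 − 215 = -204 (mod 17).
    Reduce coefficients mod 17: 6·t ≡ 0 (mod 17).
    The inverse of 6 mod 17 is 3 (since 6·3 = 18 = 1·17 + 1), so t ≡ 3·0 = 0 ≡ 0 (mod 17).
    Then x = 215 + 1672·0 = 215, valid modulo lcm(1672, 17) = 28424: x ≡ 215 (mod 28424).
Verify against each original: 215 mod 19 = 6, 215 mod 8 = 7, 215 mod 11 = 6, 215 mod 17 = 11.

x ≡ 215 (mod 28424).


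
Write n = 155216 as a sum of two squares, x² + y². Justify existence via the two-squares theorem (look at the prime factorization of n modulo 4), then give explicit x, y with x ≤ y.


Step 1: Factor n = 155216 = 2^4 · 89 · 109.
Step 2: Check the mod-4 condition on each prime factor: 2 = 2 (special); 89 ≡ 1 (mod 4), exponent 1; 109 ≡ 1 (mod 4), exponent 1.
All primes ≡ 3 (mod 4) appear to even exponent (or don't appear), so by the two-squares theorem n IS expressible as a sum of two squares.
Step 3: Build a representation. Group n = k² · m with k = 4 and m = 89 · 109 = 9701 (a product of primes ≡ 1 (mod 4)); a representation of m scales to one of n via (k·x)² + (k·y)² = k²(x² + y²). Each prime p ≡ 1 (mod 4) is itself a sum of two squares; find a² by testing p − a² for a perfect square:
  89: 89 − 1² = 88, 89 − 2² = 85, 89 − 3² = 80, 89 − 4² = 73, 89 − 5² = 64 = 8² ⇒ 89 = 5² + 8².
  109: 109 − 1² = 108, 109 − 2² = 105, 109 − 3² = 100 = 10² ⇒ 109 = 3² + 10².
  Combine using the Brahmagupta–Fibonacci identity (a² + b²)(c² + d²) = (ac − bd)² + (ad + bc)² = (ac + bd)² + (ad − bc)²:
  89 · 109 = 9701: from (5² + 8²)(3² + 10²), take (5·3 − 8·10, 5·10 + 8·3) = (15 − 80, 50 + 24) = (-65, 74); dropping signs (only squares matter) gives (65, 74); check 65² + 74² = 4225 + 5476 = 9701 ✓.
  Scale by k = 4: (4·65, 4·74) = (260, 296).
Step 4: Order so x ≤ y and verify: 260² + 296² = 67600 + 87616 = 155216 = n. ✓

n = 155216 = 260² + 296² (one valid representation with x ≤ y).


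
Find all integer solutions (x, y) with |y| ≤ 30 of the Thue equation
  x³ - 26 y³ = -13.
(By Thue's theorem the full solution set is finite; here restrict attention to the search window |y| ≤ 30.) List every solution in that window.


The equation is x³ - 26y³ = -13. For fixed y, x³ = 26·y³ − 13, so a solution requires the RHS to be a perfect cube.
Strategy: iterate y from -30 to 30, compute RHS = 26·y³ − 13, and check whether it is a (positive or negative) perfect cube.
Check small values of y:
  y = 0: RHS = -13 is not a perfect cube.
  y = 1: RHS = 13 is not a perfect cube.
  y = -1: RHS = -39 is not a perfect cube.
  y = 2: RHS = 195 is not a perfect cube.
  y = -2: RHS = -221 is not a perfect cube.
  y = 3: RHS = 689 is not a perfect cube.
  y = -3: RHS = -715 is not a perfect cube.
Continuing the search up to |y| = 30 finds no solutions either.
No (x, y) in the scanned range satisfies the equation.

No integer solutions with |y| ≤ 30.


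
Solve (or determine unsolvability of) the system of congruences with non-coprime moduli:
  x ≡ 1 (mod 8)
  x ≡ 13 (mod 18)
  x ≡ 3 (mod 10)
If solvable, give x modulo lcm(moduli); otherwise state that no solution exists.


Moduli 8, 18, 10 are not pairwise coprime, so CRT works modulo lcm(m_i) when all pairwise compatibility conditions hold.
Pairwise compatibility: gcd(m_i, m_j) must divide a_i - a_j for every pair.
Merge one congruence at a time:
  Start: x ≡ 1 (mod 8).
  Combine with x ≡ 13 (mod 18): gcd(8, 18) = 2; 13 - 1 = 12, which IS divisible by 2, so compatible.
    Write x = 1 + 8·t and substitute into x ≡ 13 (mod 18): 8·t ≡ 13 − 1 = 12 (mod 18).
    Divide the congruence (and modulus) by g = 2: 4·t ≡ 6 (mod 9).
    The inverse of 4 mod 9 is 7 (since 4·7 = 28 = 3·9 + 1), so t ≡ 7·6 = 42 ≡ 6 (mod 9).
    Then x = 1 + 8·6 = 49, valid modulo lcm(8, 18) = 72: x ≡ 49 (mod 72).
  Combine with x ≡ 3 (mod 10): gcd(72, 10) = 2; 3 - 49 = -46, which IS divisible by 2, so compatible.
    Write x = 49 + 72·t and substitute into x ≡ 3 (mod 10): 72·t ≡ 3 − 49 = -46 (mod 10).
    Divide the congruence (and modulus) by g = 2: 36·t ≡ -23 (mod 5).
    Reduce coefficients mod 5: 1·t ≡ 2 (mod 5).
    So t ≡ 2 (mod 5).
    Then x = 49 + 72·2 = 193, valid modulo lcm(72, 10) = 360: x ≡ 193 (mod 360).
Verify: 193 mod 8 = 1, 193 mod 18 = 13, 193 mod 10 = 3.

x ≡ 193 (mod 360).


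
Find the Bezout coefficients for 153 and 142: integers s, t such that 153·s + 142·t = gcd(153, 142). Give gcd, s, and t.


Euclidean algorithm on (153, 142) — divide until remainder is 0:
  153 = 1 · 142 + 11
  142 = 12 · 11 + 10
  11 = 1 · 10 + 1
  10 = 10 · 1 + 0
gcd(153, 142) = 1.
Track Bezout coefficients alongside the remainders: start with r₀ = 153 = a·1 + b·0 (s = 1, t = 0) and r₁ = 142 = a·0 + b·1 (s = 0, t = 1); each new remainder r_{k+1} = r_{k-1} − q_k·r_k inherits s_{k+1} = s_{k-1} − q_k·s_k, t_{k+1} = t_{k-1} − q_k·t_k, so r_k = a·s_k + b·t_k at every step:
  q = 1: r = 11, s = 1 − 1·0 = 1, t = 0 − 1·1 = -1  (check: 153·1 + 142·(-1) = 11)
  q = 12: r = 10, s = 0 − 12·1 = -12, t = 1 − 12·(-1) = 13  (check: 153·(-12) + 142·13 = 10)
  q = 1: r = 1, s = 1 − 1·(-12) = 13, t = -1 − 1·13 = -14  (check: 153·13 + 142·(-14) = 1)
The row with r = 1 (the gcd) gives the Bezout coefficients s = 13, t = -14.
Result: 153 · (13) + 142 · (-14) = 1.

gcd(153, 142) = 1; s = 13, t = -14 (check: 153·13 + 142·(-14) = 1).


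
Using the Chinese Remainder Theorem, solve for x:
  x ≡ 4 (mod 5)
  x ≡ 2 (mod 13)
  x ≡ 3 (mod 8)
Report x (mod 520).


Moduli 5, 13, 8 are pairwise coprime; by CRT there is a unique solution modulo M = 5 · 13 · 8 = 520.
Solve pairwise, accumulating the modulus:
  Start with x ≡ 4 (mod 5).
  Combine with x ≡ 2 (mod 13): since gcd(5, 13) = 1, we get a unique residue mod 65.
    Write x = 4 + 5·t and substitute into x ≡ 2 (mod 13): 5·t ≡ 2 − 4 = -2 (mod 13).
    Reduce coefficients mod 13: 5·t ≡ 11 (mod 13).
    The inverse of 5 mod 13 is 8 (since 5·8 = 40 = 3·13 + 1), so t ≡ 8·11 = 88 ≡ 10 (mod 13).
    Then x = 4 + 5·10 = 54, valid modulo lcm(5, 13) = 65: x ≡ 54 (mod 65).
  Combine with x ≡ 3 (mod 8): since gcd(65, 8) = 1, we get a unique residue mod 520.
    Write x = 54 + 65·t and substitute into x ≡ 3 (mod 8): 65·t ≡ 3 − 54 = -51 (mod 8).
    Reduce coefficients mod 8: 1·t ≡ 5 (mod 8).
    So t ≡ 5 (mod 8).
    Then x = 54 + 65·5 = 379, valid modulo lcm(65, 8) = 520: x ≡ 379 (mod 520).
Verify: 379 mod 5 = 4 ✓, 379 mod 13 = 2 ✓, 379 mod 8 = 3 ✓.

x ≡ 379 (mod 520).


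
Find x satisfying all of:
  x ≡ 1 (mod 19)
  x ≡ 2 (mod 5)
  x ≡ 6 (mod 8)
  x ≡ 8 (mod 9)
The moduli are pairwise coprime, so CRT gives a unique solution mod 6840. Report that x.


Product of moduli M = 19 · 5 · 8 · 9 = 6840.
Merge one congruence at a time:
  Start: x ≡ 1 (mod 19).
  Combine with x ≡ 2 (mod 5); new modulus lcm = 95.
    Write x = 1 + 19·t and substitute into x ≡ 2 (mod 5): 19·t ≡ 2 − 1 = 1 (mod 5).
    Reduce coefficients mod 5: 4·t ≡ 1 (mod 5).
    The inverse of 4 mod 5 is 4 (since 4·4 = 16 = 3·5 + 1), so t ≡ 4·1 = 4 ≡ 4 (mod 5).
    Then x = 1 + 19·4 = 77, valid modulo lcm(19, 5) = 95: x ≡ 77 (mod 95).
  Combine with x ≡ 6 (mod 8); new modulus lcm = 760.
    Write x = 77 + 95·t and substitute into x ≡ 6 (mod 8): 95·t ≡ 6 − 77 = -71 (mod 8).
    Reduce coefficients mod 8: 7·t ≡ 1 (mod 8).
    The inverse of 7 mod 8 is 7 (since 7·7 = 49 = 6·8 + 1), so t ≡ 7·1 = 7 ≡ 7 (mod 8).
    Then x = 77 + 95·7 = 742, valid modulo lcm(95, 8) = 760: x ≡ 742 (mod 760).
  Combine with x ≡ 8 (mod 9); new modulus lcm = 6840.
    Write x = 742 + 760·t and substitute into x ≡ 8 (mod 9): 760·t ≡ 8 − 742 = -734 (mod 9).
    Reduce coefficients mod 9: 4·t ≡ 4 (mod 9).
    The inverse of 4 mod 9 is 7 (since 4·7 = 28 = 3·9 + 1), so t ≡ 7·4 = 28 ≡ 1 (mod 9).
    Then x = 742 + 760·1 = 1502, valid modulo lcm(760, 9) = 6840: x ≡ 1502 (mod 6840).
Verify against each original: 1502 mod 19 = 1, 1502 mod 5 = 2, 1502 mod 8 = 6, 1502 mod 9 = 8.

x ≡ 1502 (mod 6840).


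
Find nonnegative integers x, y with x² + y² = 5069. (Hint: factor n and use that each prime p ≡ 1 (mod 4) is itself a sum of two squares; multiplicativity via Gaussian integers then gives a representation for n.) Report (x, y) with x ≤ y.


Step 1: Factor n = 5069 = 37 · 137.
Step 2: Check the mod-4 condition on each prime factor: 37 ≡ 1 (mod 4), exponent 1; 137 ≡ 1 (mod 4), exponent 1.
All primes ≡ 3 (mod 4) appear to even exponent (or don't appear), so by the two-squares theorem n IS expressible as a sum of two squares.
Step 3: Build a representation. Here n = 37 · 137 is a product of primes ≡ 1 (mod 4). Each prime p ≡ 1 (mod 4) is itself a sum of two squares; find a² by testing p − a² for a perfect square:
  37: 37 − 1² = 36 = 6² ⇒ 37 = 1² + 6².
  137: 137 − 1² = 136, 137 − 2² = 133, 137 − 3² = 128, 137 − 4² = 121 = 11² ⇒ 137 = 4² + 11².
  Combine using the Brahmagupta–Fibonacci identity (a² + b²)(c² + d²) = (ac − bd)² + (ad + bc)² = (ac + bd)² + (ad − bc)²:
  37 · 137 = 5069: from (1² + 6²)(4² + 11²), take (1·4 − 6·11, 1·11 + 6·4) = (4 − 66, 11 + 24) = (-62, 35); dropping signs (only squares matter) gives (62, 35); check 62² + 35² = 3844 + 1225 = 5069 ✓.
Step 4: Order so x ≤ y and verify: 35² + 62² = 1225 + 3844 = 5069 = n. ✓

n = 5069 = 35² + 62² (one valid representation with x ≤ y).


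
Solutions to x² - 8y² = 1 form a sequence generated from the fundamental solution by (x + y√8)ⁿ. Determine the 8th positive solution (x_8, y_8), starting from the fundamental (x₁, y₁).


Step 1: Find the fundamental solution (x₁, y₁) of x² - 8y² = 1.
  Expand √8 as a continued fraction. a₀ = ⌊√8⌋ = 2; iterate m_{k+1} = d_k·a_k − m_k, d_{k+1} = (8 − m_{k+1}²)/d_k, a_{k+1} = ⌊(a₀ + m_{k+1})/d_{k+1}⌋ (starting m₀ = 0, d₀ = 1), with convergents p_k = a_k·p_{k-1} + p_{k-2}, q_k = a_k·q_{k-1} + q_{k-2} (p₋₁ = 1, q₋₁ = 0):
  k = 0: a₀ = 2; p₀/q₀ = 2/1; p₀² − 8·q₀² = 4 − 8 = -4.
  k = 1: m = 2, d = 4, a = ⌊(2 + 2)/4⌋ = 1; p/q = (1·2 + 1)/(1·1 + 0) = 3/1; p² − 8·q² = 9 − 8 = 1.
  The first convergent with p² − 8·q² = 1 gives the fundamental solution (x₁, y₁) = (3, 1).
Step 2: Apply the recurrence (x_{n+1}, y_{n+1}) = (x₁x_n + 8y₁y_n, x₁y_n + y₁x_n) repeatedly.
  From (x_1, y_1) = (3, 1): x_2 = 3·3 + 8·1·1 = 17; y_2 = 3·1 + 1·3 = 6.
  From (x_2, y_2) = (17, 6): x_3 = 3·17 + 8·1·6 = 99; y_3 = 3·6 + 1·17 = 35.
  From (x_3, y_3) = (99, 35): x_4 = 3·99 + 8·1·35 = 577; y_4 = 3·35 + 1·99 = 204.
  From (x_4, y_4) = (577, 204): x_5 = 3·577 + 8·1·204 = 3363; y_5 = 3·204 + 1·577 = 1189.
  From (x_5, y_5) = (3363, 1189): x_6 = 3·3363 + 8·1·1189 = 19601; y_6 = 3·1189 + 1·3363 = 6930.
  From (x_6, y_6) = (19601, 6930): x_7 = 3·19601 + 8·1·6930 = 114243; y_7 = 3·6930 + 1·19601 = 40391.
  From (x_7, y_7) = (114243, 40391): x_8 = 3·114243 + 8·1·40391 = 665857; y_8 = 3·40391 + 1·114243 = 235416.
Step 3: Verify x_8² - 8·y_8² = 443365544449 - 443365544448 = 1 (should be 1). ✓

(x_1, y_1) = (3, 1); (x_8, y_8) = (665857, 235416).


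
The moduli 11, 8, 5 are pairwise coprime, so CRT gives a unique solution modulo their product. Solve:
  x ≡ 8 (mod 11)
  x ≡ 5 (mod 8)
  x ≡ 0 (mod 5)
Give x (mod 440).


Moduli 11, 8, 5 are pairwise coprime; by CRT there is a unique solution modulo M = 11 · 8 · 5 = 440.
Solve pairwise, accumulating the modulus:
  Start with x ≡ 8 (mod 11).
  Combine with x ≡ 5 (mod 8): since gcd(11, 8) = 1, we get a unique residue mod 88.
    Write x = 8 + 11·t and substitute into x ≡ 5 (mod 8): 11·t ≡ 5 − 8 = -3 (mod 8).
    Reduce coefficients mod 8: 3·t ≡ 5 (mod 8).
    The inverse of 3 mod 8 is 3 (since 3·3 = 9 = 1·8 + 1), so t ≡ 3·5 = 15 ≡ 7 (mod 8).
    Then x = 8 + 11·7 = 85, valid modulo lcm(11, 8) = 88: x ≡ 85 (mod 88).
  Combine with x ≡ 0 (mod 5): since gcd(88, 5) = 1, we get a unique residue mod 440.
    Write x = 85 + 88·t and substitute into x ≡ 0 (mod 5): 88·t ≡ 0 − 85 = -85 (mod 5).
    Reduce coefficients mod 5: 3·t ≡ 0 (mod 5).
    The inverse of 3 mod 5 is 2 (since 3·2 = 6 = 1·5 + 1), so t ≡ 2·0 = 0 ≡ 0 (mod 5).
    Then x = 85 + 88·0 = 85, valid modulo lcm(88, 5) = 440: x ≡ 85 (mod 440).
Verify: 85 mod 11 = 8 ✓, 85 mod 8 = 5 ✓, 85 mod 5 = 0 ✓.

x ≡ 85 (mod 440).


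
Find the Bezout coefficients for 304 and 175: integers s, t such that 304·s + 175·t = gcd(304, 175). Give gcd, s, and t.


Euclidean algorithm on (304, 175) — divide until remainder is 0:
  304 = 1 · 175 + 129
  175 = 1 · 129 + 46
  129 = 2 · 46 + 37
  46 = 1 · 37 + 9
  37 = 4 · 9 + 1
  9 = 9 · 1 + 0
gcd(304, 175) = 1.
Track Bezout coefficients alongside the remainders: start with r₀ = 304 = a·1 + b·0 (s = 1, t = 0) and r₁ = 175 = a·0 + b·1 (s = 0, t = 1); each new remainder r_{k+1} = r_{k-1} − q_k·r_k inherits s_{k+1} = s_{k-1} − q_k·s_k, t_{k+1} = t_{k-1} − q_k·t_k, so r_k = a·s_k + b·t_k at every step:
  q = 1: r = 129, s = 1 − 1·0 = 1, t = 0 − 1·1 = -1  (check: 304·1 + 175·(-1) = 129)
  q = 1: r = 46, s = 0 − 1·1 = -1, t = 1 − 1·(-1) = 2  (check: 304·(-1) + 175·2 = 46)
  q = 2: r = 37, s = 1 − 2·(-1) = 3, t = -1 − 2·2 = -5  (check: 304·3 + 175·(-5) = 37)
  q = 1: r = 9, s = -1 − 1·3 = -4, t = 2 − 1·(-5) = 7  (check: 304·(-4) + 175·7 = 9)
  q = 4: r = 1, s = 3 − 4·(-4) = 19, t = -5 − 4·7 = -33  (check: 304·19 + 175·(-33) = 1)
The row with r = 1 (the gcd) gives the Bezout coefficients s = 19, t = -33.
Result: 304 · (19) + 175 · (-33) = 1.

gcd(304, 175) = 1; s = 19, t = -33 (check: 304·19 + 175·(-33) = 1).


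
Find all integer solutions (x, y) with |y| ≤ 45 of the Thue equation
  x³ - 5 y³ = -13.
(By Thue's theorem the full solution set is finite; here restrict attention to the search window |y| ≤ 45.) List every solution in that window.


The equation is x³ - 5y³ = -13. For fixed y, x³ = 5·y³ − 13, so a solution requires the RHS to be a perfect cube.
Strategy: iterate y from -45 to 45, compute RHS = 5·y³ − 13, and check whether it is a (positive or negative) perfect cube.
Check small values of y:
  y = 0: RHS = -13 is not a perfect cube.
  y = 1: RHS = -8 = (-2)³ ⇒ x = -2 works.
  y = -1: RHS = -18 is not a perfect cube.
  y = 2: RHS = 27 = (3)³ ⇒ x = 3 works.
  y = -2: RHS = -53 is not a perfect cube.
  y = 3: RHS = 122 is not a perfect cube.
  y = -3: RHS = -148 is not a perfect cube.
Continuing, at y = -7: RHS = -1728 = (-12)³ ⇒ x = -12 works.
Searching the remaining y in |y| ≤ 45 finds no further solutions.
Collected solutions: (-2, 1), (3, 2), (-12, -7).

Solutions (with |y| ≤ 45): (-2, 1), (3, 2), (-12, -7).


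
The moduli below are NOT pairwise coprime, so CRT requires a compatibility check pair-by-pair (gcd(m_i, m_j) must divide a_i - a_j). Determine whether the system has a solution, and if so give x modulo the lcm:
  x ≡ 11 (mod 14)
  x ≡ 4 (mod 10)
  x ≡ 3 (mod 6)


Moduli 14, 10, 6 are not pairwise coprime, so CRT works modulo lcm(m_i) when all pairwise compatibility conditions hold.
Pairwise compatibility: gcd(m_i, m_j) must divide a_i - a_j for every pair.
Merge one congruence at a time:
  Start: x ≡ 11 (mod 14).
  Combine with x ≡ 4 (mod 10): gcd(14, 10) = 2, and 4 - 11 = -7 is NOT divisible by 2.
    ⇒ system is inconsistent (no integer solution).

No solution (the system is inconsistent).


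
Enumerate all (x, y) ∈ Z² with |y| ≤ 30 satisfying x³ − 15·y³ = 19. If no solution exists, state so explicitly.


The equation is x³ - 15y³ = 19. For fixed y, x³ = 15·y³ + 19, so a solution requires the RHS to be a perfect cube.
Strategy: iterate y from -30 to 30, compute RHS = 15·y³ + 19, and check whether it is a (positive or negative) perfect cube.
Check small values of y:
  y = 0: RHS = 19 is not a perfect cube.
  y = 1: RHS = 34 is not a perfect cube.
  y = -1: RHS = 4 is not a perfect cube.
  y = 2: RHS = 139 is not a perfect cube.
  y = -2: RHS = -101 is not a perfect cube.
  y = 3: RHS = 424 is not a perfect cube.
  y = -3: RHS = -386 is not a perfect cube.
Continuing the search up to |y| = 30 finds no solutions either.
No (x, y) in the scanned range satisfies the equation.

No integer solutions with |y| ≤ 30.


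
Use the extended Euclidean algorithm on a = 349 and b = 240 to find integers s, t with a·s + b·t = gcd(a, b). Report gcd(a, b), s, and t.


Euclidean algorithm on (349, 240) — divide until remainder is 0:
  349 = 1 · 240 + 109
  240 = 2 · 109 + 22
  109 = 4 · 22 + 21
  22 = 1 · 21 + 1
  21 = 21 · 1 + 0
gcd(349, 240) = 1.
Track Bezout coefficients alongside the remainders: start with r₀ = 349 = a·1 + b·0 (s = 1, t = 0) and r₁ = 240 = a·0 + b·1 (s = 0, t = 1); each new remainder r_{k+1} = r_{k-1} − q_k·r_k inherits s_{k+1} = s_{k-1} − q_k·s_k, t_{k+1} = t_{k-1} − q_k·t_k, so r_k = a·s_k + b·t_k at every step:
  q = 1: r = 109, s = 1 − 1·0 = 1, t = 0 − 1·1 = -1  (check: 349·1 + 240·(-1) = 109)
  q = 2: r = 22, s = 0 − 2·1 = -2, t = 1 − 2·(-1) = 3  (check: 349·(-2) + 240·3 = 22)
  q = 4: r = 21, s = 1 − 4·(-2) = 9, t = -1 − 4·3 = -13  (check: 349·9 + 240·(-13) = 21)
  q = 1: r = 1, s = -2 − 1·9 = -11, t = 3 − 1·(-13) = 16  (check: 349·(-11) + 240·16 = 1)
The row with r = 1 (the gcd) gives the Bezout coefficients s = -11, t = 16.
Result: 349 · (-11) + 240 · (16) = 1.

gcd(349, 240) = 1; s = -11, t = 16 (check: 349·(-11) + 240·16 = 1).


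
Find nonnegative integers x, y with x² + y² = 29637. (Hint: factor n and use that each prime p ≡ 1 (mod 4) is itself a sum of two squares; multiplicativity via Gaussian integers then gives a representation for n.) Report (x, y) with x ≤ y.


Step 1: Factor n = 29637 = 3^2 · 37 · 89.
Step 2: Check the mod-4 condition on each prime factor: 3 ≡ 3 (mod 4), exponent 2 (must be even); 37 ≡ 1 (mod 4), exponent 1; 89 ≡ 1 (mod 4), exponent 1.
All primes ≡ 3 (mod 4) appear to even exponent (or don't appear), so by the two-squares theorem n IS expressible as a sum of two squares.
Step 3: Build a representation. Group n = k² · m with k = 3 and m = 37 · 89 = 3293 (a product of primes ≡ 1 (mod 4)); a representation of m scales to one of n via (k·x)² + (k·y)² = k²(x² + y²). Each prime p ≡ 1 (mod 4) is itself a sum of two squares; find a² by testing p − a² for a perfect square:
  37: 37 − 1² = 36 = 6² ⇒ 37 = 1² + 6².
  89: 89 − 1² = 88, 89 − 2² = 85, 89 − 3² = 80, 89 − 4² = 73, 89 − 5² = 64 = 8² ⇒ 89 = 5² + 8².
  Combine using the Brahmagupta–Fibonacci identity (a² + b²)(c² + d²) = (ac − bd)² + (ad + bc)² = (ac + bd)² + (ad − bc)²:
  37 · 89 = 3293: from (1² + 6²)(5² + 8²), take (1·5 − 6·8, 1·8 + 6·5) = (5 − 48, 8 + 30) = (-43, 38); dropping signs (only squares matter) gives (43, 38); check 43² + 38² = 1849 + 1444 = 3293 ✓.
  Scale by k = 3: (3·43, 3·38) = (129, 114).
Step 4: Order so x ≤ y and verify: 114² + 129² = 12996 + 16641 = 29637 = n. ✓

n = 29637 = 114² + 129² (one valid representation with x ≤ y).


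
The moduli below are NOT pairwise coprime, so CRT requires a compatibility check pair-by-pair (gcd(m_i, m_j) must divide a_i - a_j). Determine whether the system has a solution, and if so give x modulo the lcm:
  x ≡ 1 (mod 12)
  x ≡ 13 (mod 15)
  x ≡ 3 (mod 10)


Moduli 12, 15, 10 are not pairwise coprime, so CRT works modulo lcm(m_i) when all pairwise compatibility conditions hold.
Pairwise compatibility: gcd(m_i, m_j) must divide a_i - a_j for every pair.
Merge one congruence at a time:
  Start: x ≡ 1 (mod 12).
  Combine with x ≡ 13 (mod 15): gcd(12, 15) = 3; 13 - 1 = 12, which IS divisible by 3, so compatible.
    Write x = 1 + 12·t and substitute into x ≡ 13 (mod 15): 12·t ≡ 13 − 1 = 12 (mod 15).
    Divide the congruence (and modulus) by g = 3: 4·t ≡ 4 (mod 5).
    The inverse of 4 mod 5 is 4 (since 4·4 = 16 = 3·5 + 1), so t ≡ 4·4 = 16 ≡ 1 (mod 5).
    Then x = 1 + 12·1 = 13, valid modulo lcm(12, 15) = 60: x ≡ 13 (mod 60).
  Combine with x ≡ 3 (mod 10): gcd(60, 10) = 10; 3 - 13 = -10, which IS divisible by 10, so compatible.
    Write x = 13 + 60·t and substitute into x ≡ 3 (mod 10): 60·t ≡ 3 − 13 = -10 (mod 10).
    Divide the congruence (and modulus) by g = 10: 6·t ≡ -1 (mod 1).
    Modulo 1 every t works; take t = 0.
    Then x = 13 + 60·0 = 13, valid modulo lcm(60, 10) = 60: x ≡ 13 (mod 60).
Verify: 13 mod 12 = 1, 13 mod 15 = 13, 13 mod 10 = 3.

x ≡ 13 (mod 60).


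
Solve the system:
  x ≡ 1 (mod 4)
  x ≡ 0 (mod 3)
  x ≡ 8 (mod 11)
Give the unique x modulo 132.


Moduli 4, 3, 11 are pairwise coprime; by CRT there is a unique solution modulo M = 4 · 3 · 11 = 132.
Solve pairwise, accumulating the modulus:
  Start with x ≡ 1 (mod 4).
  Combine with x ≡ 0 (mod 3): since gcd(4, 3) = 1, we get a unique residue mod 12.
    Write x = 1 + 4·t and substitute into x ≡ 0 (mod 3): 4·t ≡ 0 − 1 = -1 (mod 3).
    Reduce coefficients mod 3: 1·t ≡ 2 (mod 3).
    So t ≡ 2 (mod 3).
    Then x = 1 + 4·2 = 9, valid modulo lcm(4, 3) = 12: x ≡ 9 (mod 12).
  Combine with x ≡ 8 (mod 11): since gcd(12, 11) = 1, we get a unique residue mod 132.
    Write x = 9 + 12·t and substitute into x ≡ 8 (mod 11): 12·t ≡ 8 − 9 = -1 (mod 11).
    Reduce coefficients mod 11: 1·t ≡ 10 (mod 11).
    So t ≡ 10 (mod 11).
    Then x = 9 + 12·10 = 129, valid modulo lcm(12, 11) = 132: x ≡ 129 (mod 132).
Verify: 129 mod 4 = 1 ✓, 129 mod 3 = 0 ✓, 129 mod 11 = 8 ✓.

x ≡ 129 (mod 132).


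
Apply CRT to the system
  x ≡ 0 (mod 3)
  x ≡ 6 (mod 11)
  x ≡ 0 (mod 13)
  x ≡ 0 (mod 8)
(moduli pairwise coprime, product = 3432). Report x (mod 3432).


Product of moduli M = 3 · 11 · 13 · 8 = 3432.
Merge one congruence at a time:
  Start: x ≡ 0 (mod 3).
  Combine with x ≡ 6 (mod 11); new modulus lcm = 33.
    Write x = 0 + 3·t and substitute into x ≡ 6 (mod 11): 3·t ≡ 6 − 0 = 6 (mod 11).
    The inverse of 3 mod 11 is 4 (since 3·4 = 12 = 1·11 + 1), so t ≡ 4·6 = 24 ≡ 2 (mod 11).
    Then x = 0 + 3·2 = 6, valid modulo lcm(3, 11) = 33: x ≡ 6 (mod 33).
  Combine with x ≡ 0 (mod 13); new modulus lcm = 429.
    Write x = 6 + 33·t and substitute into x ≡ 0 (mod 13): 33·t ≡ 0 − 6 = -6 (mod 13).
    Reduce coefficients mod 13: 7·t ≡ 7 (mod 13).
    The inverse of 7 mod 13 is 2 (since 7·2 = 14 = 1·13 + 1), so t ≡ 2·7 = 14 ≡ 1 (mod 13).
    Then x = 6 + 33·1 = 39, valid modulo lcm(33, 13) = 429: x ≡ 39 (mod 429).
  Combine with x ≡ 0 (mod 8); new modulus lcm = 3432.
    Write x = 39 + 429·t and substitute into x ≡ 0 (mod 8): 429·t ≡ 0 − 39 = -39 (mod 8).
    Reduce coefficients mod 8: 5·t ≡ 1 (mod 8).
    The inverse of 5 mod 8 is 5 (since 5·5 = 25 = 3·8 + 1), so t ≡ 5·1 = 5 ≡ 5 (mod 8).
    Then x = 39 + 429·5 = 2184, valid modulo lcm(429, 8) = 3432: x ≡ 2184 (mod 3432).
Verify against each original: 2184 mod 3 = 0, 2184 mod 11 = 6, 2184 mod 13 = 0, 2184 mod 8 = 0.

x ≡ 2184 (mod 3432).


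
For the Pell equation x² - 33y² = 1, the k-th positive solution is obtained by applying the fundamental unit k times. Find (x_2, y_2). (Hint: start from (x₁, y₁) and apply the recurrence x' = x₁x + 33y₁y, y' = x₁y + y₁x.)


Step 1: Find the fundamental solution (x₁, y₁) of x² - 33y² = 1.
  Expand √33 as a continued fraction. a₀ = ⌊√33⌋ = 5; iterate m_{k+1} = d_k·a_k − m_k, d_{k+1} = (33 − m_{k+1}²)/d_k, a_{k+1} = ⌊(a₀ + m_{k+1})/d_{k+1}⌋ (starting m₀ = 0, d₀ = 1), with convergents p_k = a_k·p_{k-1} + p_{k-2}, q_k = a_k·q_{k-1} + q_{k-2} (p₋₁ = 1, q₋₁ = 0):
  k = 0: a₀ = 5; p₀/q₀ = 5/1; p₀² − 33·q₀² = 25 − 33 = -8.
  k = 1: m = 5, d = 8, a = ⌊(5 + 5)/8⌋ = 1; p/q = (1·5 + 1)/(1·1 + 0) = 6/1; p² − 33·q² = 36 − 33 = 3.
  k = 2: m = 3, d = 3, a = ⌊(5 + 3)/3⌋ = 2; p/q = (2·6 + 5)/(2·1 + 1) = 17/3; p² − 33·q² = 289 − 297 = -8.
  k = 3: m = 3, d = 8, a = ⌊(5 + 3)/8⌋ = 1; p/q = (1·17 + 6)/(1·3 + 1) = 23/4; p² − 33·q² = 529 − 528 = 1.
  The first convergent with p² − 33·q² = 1 gives the fundamental solution (x₁, y₁) = (23, 4).
Step 2: Apply the recurrence (x_{n+1}, y_{n+1}) = (x₁x_n + 33y₁y_n, x₁y_n + y₁x_n) repeatedly.
  From (x_1, y_1) = (23, 4): x_2 = 23·23 + 33·4·4 = 1057; y_2 = 23·4 + 4·23 = 184.
Step 3: Verify x_2² - 33·y_2² = 1117249 - 1117248 = 1 (should be 1). ✓

(x_1, y_1) = (23, 4); (x_2, y_2) = (1057, 184).


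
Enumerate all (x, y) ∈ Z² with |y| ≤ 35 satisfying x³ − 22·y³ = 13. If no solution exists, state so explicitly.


The equation is x³ - 22y³ = 13. For fixed y, x³ = 22·y³ + 13, so a solution requires the RHS to be a perfect cube.
Strategy: iterate y from -35 to 35, compute RHS = 22·y³ + 13, and check whether it is a (positive or negative) perfect cube.
Check small values of y:
  y = 0: RHS = 13 is not a perfect cube.
  y = 1: RHS = 35 is not a perfect cube.
  y = -1: RHS = -9 is not a perfect cube.
  y = 2: RHS = 189 is not a perfect cube.
  y = -2: RHS = -163 is not a perfect cube.
  y = 3: RHS = 607 is not a perfect cube.
  y = -3: RHS = -581 is not a perfect cube.
Continuing the search up to |y| = 35 finds no solutions either.
No (x, y) in the scanned range satisfies the equation.

No integer solutions with |y| ≤ 35.
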